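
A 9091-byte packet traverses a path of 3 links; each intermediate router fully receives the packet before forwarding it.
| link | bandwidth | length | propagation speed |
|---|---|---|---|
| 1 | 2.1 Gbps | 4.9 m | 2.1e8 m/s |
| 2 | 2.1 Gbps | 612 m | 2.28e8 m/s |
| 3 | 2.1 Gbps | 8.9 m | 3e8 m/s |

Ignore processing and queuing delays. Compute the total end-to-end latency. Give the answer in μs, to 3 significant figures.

L = 9091 × 8 = 72728 bits.
Transmission delay per hop = L/R = 72728/2100000000 = 34.6324 μs; 3 hops → 103.897 μs.
Propagation delays (d/s per hop): 0.0233333, 2.68421, 0.0296667 μs; sum = 2.73721 μs.
End-to-end = 107 μs.

107 μs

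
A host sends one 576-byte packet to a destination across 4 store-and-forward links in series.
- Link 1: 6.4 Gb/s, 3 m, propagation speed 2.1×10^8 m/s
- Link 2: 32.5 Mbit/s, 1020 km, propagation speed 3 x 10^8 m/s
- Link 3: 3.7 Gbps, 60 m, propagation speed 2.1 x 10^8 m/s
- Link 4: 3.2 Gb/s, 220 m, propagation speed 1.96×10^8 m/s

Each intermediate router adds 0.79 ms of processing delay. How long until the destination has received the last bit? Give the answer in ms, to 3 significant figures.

L = 576 × 8 = 4608 bits.
Transmission delays (L/R per hop): 0.00072, 0.141785, 0.00124541, 0.00144 ms; sum = 0.14519 ms.
Propagation delays (d/s per hop): 1.42857e-05, 3.4, 0.000285714, 0.00112245 ms; sum = 3.40142 ms.
Processing at 3 router(s): 3 × 0.79 ms = 2.37 ms.
End-to-end = 5.92 ms.

5.92 ms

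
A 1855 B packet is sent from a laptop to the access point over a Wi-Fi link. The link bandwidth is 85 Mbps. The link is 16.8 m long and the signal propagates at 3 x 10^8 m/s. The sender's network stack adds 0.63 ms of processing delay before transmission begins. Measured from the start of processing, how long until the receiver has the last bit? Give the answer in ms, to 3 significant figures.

0.805 ms

L = 1855 × 8 = 14840 bits.
Transmission delay = L/R = 14840 / 85000000 = 0.174588 ms.
Propagation delay = d/s = 16.8 m / 300000000 m/s = 5.6e-05 ms.
Plus processing delay 0.63 ms = 0.63 ms.
Total = 0.805 ms.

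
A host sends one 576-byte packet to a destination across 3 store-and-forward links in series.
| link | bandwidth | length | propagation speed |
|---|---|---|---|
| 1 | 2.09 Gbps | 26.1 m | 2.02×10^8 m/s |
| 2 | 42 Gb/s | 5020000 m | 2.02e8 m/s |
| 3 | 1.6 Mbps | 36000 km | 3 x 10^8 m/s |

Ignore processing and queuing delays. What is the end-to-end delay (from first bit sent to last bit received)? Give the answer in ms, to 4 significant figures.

147.7 ms

L = 576 × 8 = 4608 bits.
Transmission delays (L/R per hop): 0.00220478, 0.000109714, 2.88 ms; sum = 2.88231 ms.
Propagation delays (d/s per hop): 0.000129208, 24.8515, 120 ms; sum = 144.852 ms.
End-to-end = 147.7 ms.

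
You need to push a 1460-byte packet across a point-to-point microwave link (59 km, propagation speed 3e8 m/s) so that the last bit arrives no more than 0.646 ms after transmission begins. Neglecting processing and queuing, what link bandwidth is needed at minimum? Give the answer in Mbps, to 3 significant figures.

26.0 Mbps

L = 11680 bits.
Propagation delay = 59000 / 300000000 = 0.196667 ms.
Transmission budget = 0.646 − 0.196667 = 0.449333 ms.
R ≥ L / t_tx = 11680 bits / 0.000449333 s = 26.0 Mbps.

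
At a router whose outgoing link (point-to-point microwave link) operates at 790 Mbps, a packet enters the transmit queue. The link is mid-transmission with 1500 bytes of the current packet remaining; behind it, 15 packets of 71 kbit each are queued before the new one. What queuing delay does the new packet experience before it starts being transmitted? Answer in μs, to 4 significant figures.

1363 μs

Each queued packet: L/R = 71000/790000000 = 89.8734 μs.
15 queued → 1348.1 μs.
Plus remaining 12000 bits of current packet: 15.1899 μs.
Queuing delay = 1363 μs.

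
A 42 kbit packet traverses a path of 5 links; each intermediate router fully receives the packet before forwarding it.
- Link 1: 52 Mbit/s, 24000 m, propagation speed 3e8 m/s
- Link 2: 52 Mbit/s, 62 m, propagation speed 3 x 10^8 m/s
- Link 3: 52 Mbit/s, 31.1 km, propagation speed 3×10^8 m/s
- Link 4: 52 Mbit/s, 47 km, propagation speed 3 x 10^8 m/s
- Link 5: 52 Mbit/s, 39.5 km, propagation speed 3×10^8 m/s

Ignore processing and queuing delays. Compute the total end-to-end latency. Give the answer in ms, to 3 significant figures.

L = 42000 bits.
Transmission delay per hop = L/R = 42000/52000000 = 0.807692 ms; 5 hops → 4.03846 ms.
Propagation delays (d/s per hop): 0.08, 0.000206667, 0.103667, 0.156667, 0.131667 ms; sum = 0.472207 ms.
End-to-end = 4.51 ms.

4.51 ms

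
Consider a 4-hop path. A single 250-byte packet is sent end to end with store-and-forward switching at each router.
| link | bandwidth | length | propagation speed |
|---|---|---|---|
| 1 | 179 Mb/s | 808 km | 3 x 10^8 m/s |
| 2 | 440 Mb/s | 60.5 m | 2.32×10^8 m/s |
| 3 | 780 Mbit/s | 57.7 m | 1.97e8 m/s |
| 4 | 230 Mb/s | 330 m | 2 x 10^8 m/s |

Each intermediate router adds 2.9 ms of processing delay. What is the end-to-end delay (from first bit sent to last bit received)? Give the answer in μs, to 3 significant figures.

L = 250 × 8 = 2000 bits.
Transmission delays (L/R per hop): 11.1732, 4.54545, 2.5641, 8.69565 μs; sum = 26.9784 μs.
Propagation delays (d/s per hop): 2693.33, 0.260776, 0.292893, 1.65 μs; sum = 2695.54 μs.
Processing at 3 router(s): 3 × 2.9 ms = 8700 μs.
End-to-end = 11400 μs.

11400 μs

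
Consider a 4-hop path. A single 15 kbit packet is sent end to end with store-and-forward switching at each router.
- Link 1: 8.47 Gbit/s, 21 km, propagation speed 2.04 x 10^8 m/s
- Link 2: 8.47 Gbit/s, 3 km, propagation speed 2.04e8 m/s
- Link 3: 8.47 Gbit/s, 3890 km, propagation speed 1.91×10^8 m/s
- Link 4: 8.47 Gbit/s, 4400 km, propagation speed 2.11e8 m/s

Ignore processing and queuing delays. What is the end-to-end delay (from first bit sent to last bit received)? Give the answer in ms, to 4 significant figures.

L = 15000 bits.
Transmission delay per hop = L/R = 15000/8.47e+09 = 0.00177096 ms; 4 hops → 0.00708383 ms.
Propagation delays (d/s per hop): 0.102941, 0.0147059, 20.3665, 20.8531 ms; sum = 41.3372 ms.
End-to-end = 41.34 ms.

41.34 ms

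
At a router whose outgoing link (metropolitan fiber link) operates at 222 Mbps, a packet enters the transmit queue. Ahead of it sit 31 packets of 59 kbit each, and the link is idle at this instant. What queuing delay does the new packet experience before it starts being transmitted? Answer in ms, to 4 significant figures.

8.239 ms

Each queued packet: L/R = 59000/222000000 = 0.265766 ms.
31 queued → 8.23874 ms.
Queuing delay = 8.239 ms.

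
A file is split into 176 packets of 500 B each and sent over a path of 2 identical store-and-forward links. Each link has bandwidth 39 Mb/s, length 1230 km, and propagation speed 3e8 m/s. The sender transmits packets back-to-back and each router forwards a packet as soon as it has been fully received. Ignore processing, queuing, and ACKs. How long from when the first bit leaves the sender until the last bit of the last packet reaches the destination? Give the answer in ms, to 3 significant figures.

26.4 ms

Per-hop transmission t_tx = L/R = 4000/39000000 = 0.102564 ms.
Per-hop propagation t_prop = 1230000/300000000 = 4.1 ms.
Pipeline fill: first packet needs 2·t_tx to clear all hops; remaining 175 packets each add one t_tx.
Total = (2+176-1)·t_tx + 2·t_prop = 177·0.102564 + 2·4.1 = 26.4 ms.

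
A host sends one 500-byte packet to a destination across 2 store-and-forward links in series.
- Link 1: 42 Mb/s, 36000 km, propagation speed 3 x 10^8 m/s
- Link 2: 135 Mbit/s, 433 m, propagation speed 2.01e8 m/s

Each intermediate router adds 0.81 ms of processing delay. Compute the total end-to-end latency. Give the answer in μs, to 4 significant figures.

L = 500 × 8 = 4000 bits.
Transmission delays (L/R per hop): 95.2381, 29.6296 μs; sum = 124.868 μs.
Propagation delays (d/s per hop): 120000, 2.15423 μs; sum = 120002 μs.
Processing at 1 router(s): 1 × 0.81 ms = 810 μs.
End-to-end = 120900 μs.

120900 μs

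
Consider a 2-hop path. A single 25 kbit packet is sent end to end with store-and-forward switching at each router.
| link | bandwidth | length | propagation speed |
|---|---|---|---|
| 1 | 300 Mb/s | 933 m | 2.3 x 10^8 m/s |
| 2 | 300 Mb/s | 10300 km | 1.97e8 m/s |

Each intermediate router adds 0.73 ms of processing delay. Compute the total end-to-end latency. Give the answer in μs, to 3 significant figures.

L = 25000 bits.
Transmission delay per hop = L/R = 25000/300000000 = 83.3333 μs; 2 hops → 166.667 μs.
Propagation delays (d/s per hop): 4.05652, 52284.3 μs; sum = 52288.3 μs.
Processing at 1 router(s): 1 × 0.73 ms = 730 μs.
End-to-end = 53200 μs.

53200 μs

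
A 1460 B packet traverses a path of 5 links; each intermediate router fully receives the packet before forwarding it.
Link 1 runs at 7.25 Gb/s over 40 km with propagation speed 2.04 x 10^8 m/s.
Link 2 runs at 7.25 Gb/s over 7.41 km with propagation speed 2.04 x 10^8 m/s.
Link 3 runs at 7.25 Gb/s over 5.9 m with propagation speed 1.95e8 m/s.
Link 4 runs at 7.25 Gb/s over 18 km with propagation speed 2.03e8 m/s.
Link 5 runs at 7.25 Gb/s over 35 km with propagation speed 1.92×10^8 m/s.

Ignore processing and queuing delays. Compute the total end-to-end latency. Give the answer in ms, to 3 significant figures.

L = 1460 × 8 = 11680 bits.
Transmission delay per hop = L/R = 11680/7250000000 = 0.00161103 ms; 5 hops → 0.00805517 ms.
Propagation delays (d/s per hop): 0.196078, 0.0363235, 3.02564e-05, 0.08867, 0.182292 ms; sum = 0.503394 ms.
End-to-end = 0.511 ms.

0.511 ms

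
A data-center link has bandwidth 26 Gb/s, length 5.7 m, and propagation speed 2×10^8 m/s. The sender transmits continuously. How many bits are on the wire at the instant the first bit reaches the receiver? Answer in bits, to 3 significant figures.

741 bits

Propagation delay = 5.7 / 200000000 = 2.85e-08 s.
BDP = R × t_prop = 26000000000 × 2.85e-08 = 741 bits.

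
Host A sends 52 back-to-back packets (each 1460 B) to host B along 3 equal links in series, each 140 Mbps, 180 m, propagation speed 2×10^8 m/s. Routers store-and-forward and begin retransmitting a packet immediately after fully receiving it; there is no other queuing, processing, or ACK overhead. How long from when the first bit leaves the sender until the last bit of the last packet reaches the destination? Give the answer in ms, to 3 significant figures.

4.51 ms

Per-hop transmission t_tx = L/R = 11680/140000000 = 0.0834286 ms.
Per-hop propagation t_prop = 180/200000000 = 0.0009 ms.
Pipeline fill: first packet needs 3·t_tx to clear all hops; remaining 51 packets each add one t_tx.
Total = (3+52-1)·t_tx + 3·t_prop = 54·0.0834286 + 3·0.0009 = 4.51 ms.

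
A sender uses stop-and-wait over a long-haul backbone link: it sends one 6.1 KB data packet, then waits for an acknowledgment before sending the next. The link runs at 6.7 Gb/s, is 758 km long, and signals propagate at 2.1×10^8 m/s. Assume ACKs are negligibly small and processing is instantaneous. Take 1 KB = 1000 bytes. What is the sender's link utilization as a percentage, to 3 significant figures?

t_tx = L/R = 48800/6700000000 = 7.28358e-06 s.
t_prop = 758000/210000000 = 0.00360952 s; RTT = 0.00721905 s.
Cycle = t_tx + RTT = 0.00722633 s.
Utilization = t_tx / cycle = 7.28358e-06/0.00722633 = 0.101 %.

0.101 %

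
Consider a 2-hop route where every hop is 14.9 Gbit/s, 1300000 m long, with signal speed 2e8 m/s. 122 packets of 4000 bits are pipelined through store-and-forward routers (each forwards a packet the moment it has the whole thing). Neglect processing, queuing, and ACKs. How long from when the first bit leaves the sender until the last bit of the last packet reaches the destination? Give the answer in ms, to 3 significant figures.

13.0 ms

Per-hop transmission t_tx = L/R = 4000/14900000000 = 0.000268456 ms.
Per-hop propagation t_prop = 1300000/200000000 = 6.5 ms.
Pipeline fill: first packet needs 2·t_tx to clear all hops; remaining 121 packets each add one t_tx.
Total = (2+122-1)·t_tx + 2·t_prop = 123·0.000268456 + 2·6.5 = 13.0 ms.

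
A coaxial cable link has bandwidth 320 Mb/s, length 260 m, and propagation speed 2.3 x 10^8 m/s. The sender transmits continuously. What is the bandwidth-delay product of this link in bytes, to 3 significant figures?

45.2 bytes

Propagation delay = 260 / 2.3e+08 = 1.13043e-06 s.
BDP = R × t_prop = 320000000 × 1.13043e-06 = 361.739 bits.
In bytes: 361.739/8 = 45.2 bytes.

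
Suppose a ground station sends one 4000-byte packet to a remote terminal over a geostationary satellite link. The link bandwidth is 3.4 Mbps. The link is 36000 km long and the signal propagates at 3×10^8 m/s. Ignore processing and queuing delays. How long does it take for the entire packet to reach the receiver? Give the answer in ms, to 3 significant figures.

L = 4000 × 8 = 32000 bits.
Transmission delay = L/R = 32000 / 3400000 = 9.41176 ms.
Propagation delay = d/s = 36000000 m / 300000000 m/s = 120 ms.
Total = 129 ms.

129 ms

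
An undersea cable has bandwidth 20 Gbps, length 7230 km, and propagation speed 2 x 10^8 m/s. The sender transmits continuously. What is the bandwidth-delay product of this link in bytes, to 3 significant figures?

Propagation delay = 7230000 / 200000000 = 0.03615 s.
BDP = R × t_prop = 20000000000 × 0.03615 = 723000000 bits.
In bytes: 723000000/8 = 90400000 bytes.

90400000 bytes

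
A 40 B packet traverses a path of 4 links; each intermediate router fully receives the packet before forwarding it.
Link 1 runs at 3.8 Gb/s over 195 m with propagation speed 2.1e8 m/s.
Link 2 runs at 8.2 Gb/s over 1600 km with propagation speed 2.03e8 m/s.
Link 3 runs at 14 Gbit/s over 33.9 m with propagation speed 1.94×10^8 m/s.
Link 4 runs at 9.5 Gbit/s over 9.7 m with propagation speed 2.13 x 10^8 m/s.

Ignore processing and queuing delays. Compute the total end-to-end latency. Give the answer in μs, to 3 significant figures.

7880 μs

L = 40 × 8 = 320 bits.
Transmission delays (L/R per hop): 0.0842105, 0.0390244, 0.0228571, 0.0336842 μs; sum = 0.179776 μs.
Propagation delays (d/s per hop): 0.928571, 7881.77, 0.174742, 0.0455399 μs; sum = 7882.92 μs.
End-to-end = 7880 μs.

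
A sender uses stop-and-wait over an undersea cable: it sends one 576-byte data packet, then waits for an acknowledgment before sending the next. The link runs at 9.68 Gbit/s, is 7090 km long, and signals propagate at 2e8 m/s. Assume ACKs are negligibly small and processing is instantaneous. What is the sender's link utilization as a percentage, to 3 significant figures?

0.000671 %

t_tx = L/R = 4608/9680000000 = 4.76033e-07 s.
t_prop = 7090000/200000000 = 0.03545 s; RTT = 0.0709 s.
Cycle = t_tx + RTT = 0.0709005 s.
Utilization = t_tx / cycle = 4.76033e-07/0.0709005 = 0.000671 %.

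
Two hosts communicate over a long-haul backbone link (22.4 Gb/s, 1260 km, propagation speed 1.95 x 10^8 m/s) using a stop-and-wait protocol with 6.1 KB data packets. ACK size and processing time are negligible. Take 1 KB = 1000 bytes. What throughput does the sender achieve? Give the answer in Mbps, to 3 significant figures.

3.78 Mbps

t_tx = L/R = 48800/22400000000 = 2.17857e-06 s.
t_prop = 1260000/195000000 = 0.00646154 s; RTT = 0.0129231 s.
Cycle = t_tx + RTT = 0.0129253 s.
Throughput = L / cycle = 48800 / 0.0129253 = 3.78 Mbps.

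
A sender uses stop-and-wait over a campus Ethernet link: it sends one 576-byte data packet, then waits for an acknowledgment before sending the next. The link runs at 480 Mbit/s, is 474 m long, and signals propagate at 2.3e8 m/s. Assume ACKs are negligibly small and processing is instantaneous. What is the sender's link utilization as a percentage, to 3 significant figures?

70.0 %

t_tx = L/R = 4608/480000000 = 9.6e-06 s.
t_prop = 474/2.3e+08 = 2.06087e-06 s; RTT = 4.12174e-06 s.
Cycle = t_tx + RTT = 1.37217e-05 s.
Utilization = t_tx / cycle = 9.6e-06/1.37217e-05 = 70.0 %.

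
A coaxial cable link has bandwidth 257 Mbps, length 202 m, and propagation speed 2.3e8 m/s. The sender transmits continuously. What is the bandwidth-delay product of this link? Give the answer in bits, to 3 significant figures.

226 bits

Propagation delay = 202 / 2.3e+08 = 8.78261e-07 s.
BDP = R × t_prop = 257000000 × 8.78261e-07 = 225.713 bits.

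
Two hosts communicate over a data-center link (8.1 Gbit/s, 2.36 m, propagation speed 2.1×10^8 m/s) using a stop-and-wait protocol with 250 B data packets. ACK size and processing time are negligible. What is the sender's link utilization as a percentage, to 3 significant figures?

91.7 %

t_tx = L/R = 2000/8100000000 = 2.46914e-07 s.
t_prop = 2.36/210000000 = 1.12381e-08 s; RTT = 2.24762e-08 s.
Cycle = t_tx + RTT = 2.6939e-07 s.
Utilization = t_tx / cycle = 2.46914e-07/2.6939e-07 = 91.7 %.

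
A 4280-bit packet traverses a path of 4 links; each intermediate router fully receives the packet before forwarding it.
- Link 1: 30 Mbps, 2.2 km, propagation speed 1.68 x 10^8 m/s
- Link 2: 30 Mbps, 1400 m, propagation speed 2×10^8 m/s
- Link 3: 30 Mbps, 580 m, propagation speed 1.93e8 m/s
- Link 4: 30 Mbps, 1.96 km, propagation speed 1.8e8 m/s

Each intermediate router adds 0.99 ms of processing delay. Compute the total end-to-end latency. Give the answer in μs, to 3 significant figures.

3570 μs

Transmission delay per hop = L/R = 4280/30000000 = 142.667 μs; 4 hops → 570.667 μs.
Propagation delays (d/s per hop): 13.0952, 7, 3.00518, 10.8889 μs; sum = 33.9893 μs.
Processing at 3 router(s): 3 × 0.99 ms = 2970 μs.
End-to-end = 3570 μs.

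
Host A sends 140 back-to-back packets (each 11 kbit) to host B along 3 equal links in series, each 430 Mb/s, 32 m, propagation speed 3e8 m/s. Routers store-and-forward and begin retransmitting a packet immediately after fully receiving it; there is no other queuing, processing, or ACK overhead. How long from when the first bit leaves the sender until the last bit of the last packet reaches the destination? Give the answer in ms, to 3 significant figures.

Per-hop transmission t_tx = L/R = 11000/430000000 = 0.0255814 ms.
Per-hop propagation t_prop = 32/300000000 = 0.000106667 ms.
Pipeline fill: first packet needs 3·t_tx to clear all hops; remaining 139 packets each add one t_tx.
Total = (3+140-1)·t_tx + 3·t_prop = 142·0.0255814 + 3·0.000106667 = 3.63 ms.

3.63 ms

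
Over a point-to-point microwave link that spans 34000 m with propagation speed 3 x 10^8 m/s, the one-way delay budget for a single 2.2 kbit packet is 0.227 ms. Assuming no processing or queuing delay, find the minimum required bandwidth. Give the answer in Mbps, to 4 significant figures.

Propagation delay = 34000 / 300000000 = 0.113333 ms.
Transmission budget = 0.227 − 0.113333 = 0.113667 ms.
R ≥ L / t_tx = 2200 bits / 0.000113667 s = 19.35 Mbps.

19.35 Mbps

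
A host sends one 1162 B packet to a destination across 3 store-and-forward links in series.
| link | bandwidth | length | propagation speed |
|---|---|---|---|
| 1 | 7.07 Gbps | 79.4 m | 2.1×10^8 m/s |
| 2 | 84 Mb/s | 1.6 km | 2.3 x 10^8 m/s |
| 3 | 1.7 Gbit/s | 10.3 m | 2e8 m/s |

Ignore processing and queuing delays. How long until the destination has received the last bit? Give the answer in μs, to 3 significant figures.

L = 1162 × 8 = 9296 bits.
Transmission delays (L/R per hop): 1.31485, 110.667, 5.46824 μs; sum = 117.45 μs.
Propagation delays (d/s per hop): 0.378095, 6.95652, 0.0515 μs; sum = 7.38612 μs.
End-to-end = 125 μs.

125 μs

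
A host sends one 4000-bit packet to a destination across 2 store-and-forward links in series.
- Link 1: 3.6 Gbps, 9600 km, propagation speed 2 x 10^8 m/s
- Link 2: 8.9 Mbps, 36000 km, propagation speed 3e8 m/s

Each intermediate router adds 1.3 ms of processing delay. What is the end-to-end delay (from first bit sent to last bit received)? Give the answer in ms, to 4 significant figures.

169.8 ms

Transmission delays (L/R per hop): 0.00111111, 0.449438 ms; sum = 0.450549 ms.
Propagation delays (d/s per hop): 48, 120 ms; sum = 168 ms.
Processing at 1 router(s): 1 × 1.3 ms = 1.3 ms.
End-to-end = 169.8 ms.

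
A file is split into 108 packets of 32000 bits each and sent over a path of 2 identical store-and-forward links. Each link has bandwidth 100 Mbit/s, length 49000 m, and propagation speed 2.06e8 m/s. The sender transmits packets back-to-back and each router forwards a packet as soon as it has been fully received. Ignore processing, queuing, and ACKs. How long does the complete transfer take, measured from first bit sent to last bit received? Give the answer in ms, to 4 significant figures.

Per-hop transmission t_tx = L/R = 32000/100000000 = 0.32 ms.
Per-hop propagation t_prop = 49000/206000000 = 0.237864 ms.
Pipeline fill: first packet needs 2·t_tx to clear all hops; remaining 107 packets each add one t_tx.
Total = (2+108-1)·t_tx + 2·t_prop = 109·0.32 + 2·0.237864 = 35.36 ms.

35.36 ms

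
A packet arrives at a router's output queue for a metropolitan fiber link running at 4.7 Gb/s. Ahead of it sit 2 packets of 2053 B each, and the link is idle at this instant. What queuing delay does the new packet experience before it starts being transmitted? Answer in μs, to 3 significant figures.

Each queued packet: L/R = 16424/4700000000 = 3.49447 μs.
2 queued → 6.98894 μs.
Queuing delay = 6.99 μs.

6.99 μs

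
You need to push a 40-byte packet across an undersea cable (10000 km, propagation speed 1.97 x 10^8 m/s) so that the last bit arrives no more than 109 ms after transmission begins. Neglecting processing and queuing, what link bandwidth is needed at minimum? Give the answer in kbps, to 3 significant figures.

L = 320 bits.
Propagation delay = 10000000 / 197000000 = 50.7614 ms.
Transmission budget = 109 − 50.7614 = 58.2386 ms.
R ≥ L / t_tx = 320 bits / 0.0582386 s = 5.49 kbps.

5.49 kbps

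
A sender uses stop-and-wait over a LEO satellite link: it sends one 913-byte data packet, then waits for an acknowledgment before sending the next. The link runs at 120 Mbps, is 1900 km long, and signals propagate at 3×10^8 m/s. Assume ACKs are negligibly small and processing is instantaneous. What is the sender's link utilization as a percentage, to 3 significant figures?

0.478 %

t_tx = L/R = 7304/120000000 = 6.08667e-05 s.
t_prop = 1900000/300000000 = 0.00633333 s; RTT = 0.0126667 s.
Cycle = t_tx + RTT = 0.0127275 s.
Utilization = t_tx / cycle = 6.08667e-05/0.0127275 = 0.478 %.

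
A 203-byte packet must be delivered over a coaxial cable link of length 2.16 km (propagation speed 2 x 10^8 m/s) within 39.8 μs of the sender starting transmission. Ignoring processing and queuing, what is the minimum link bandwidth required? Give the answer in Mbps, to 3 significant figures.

L = 1624 bits.
Propagation delay = 2160 / 200000000 = 10.8 μs.
Transmission budget = 39.8 − 10.8 = 29 μs.
R ≥ L / t_tx = 1624 bits / 2.9e-05 s = 56.0 Mbps.

56.0 Mbps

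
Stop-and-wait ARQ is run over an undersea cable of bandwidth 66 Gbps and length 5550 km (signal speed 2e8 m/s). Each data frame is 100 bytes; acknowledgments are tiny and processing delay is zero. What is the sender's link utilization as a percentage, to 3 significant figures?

t_tx = L/R = 800/66000000000 = 1.21212e-08 s.
t_prop = 5550000/200000000 = 0.02775 s; RTT = 0.0555 s.
Cycle = t_tx + RTT = 0.0555 s.
Utilization = t_tx / cycle = 1.21212e-08/0.0555 = 0.0000218 %.

0.0000218 %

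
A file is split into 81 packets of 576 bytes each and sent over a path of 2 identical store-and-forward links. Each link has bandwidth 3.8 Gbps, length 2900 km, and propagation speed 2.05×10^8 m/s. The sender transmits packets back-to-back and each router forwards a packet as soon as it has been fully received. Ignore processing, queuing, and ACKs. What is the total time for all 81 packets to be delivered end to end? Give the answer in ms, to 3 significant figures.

28.4 ms

Per-hop transmission t_tx = L/R = 4608/3800000000 = 0.00121263 ms.
Per-hop propagation t_prop = 2900000/2.05e+08 = 14.1463 ms.
Pipeline fill: first packet needs 2·t_tx to clear all hops; remaining 80 packets each add one t_tx.
Total = (2+81-1)·t_tx + 2·t_prop = 82·0.00121263 + 2·14.1463 = 28.4 ms.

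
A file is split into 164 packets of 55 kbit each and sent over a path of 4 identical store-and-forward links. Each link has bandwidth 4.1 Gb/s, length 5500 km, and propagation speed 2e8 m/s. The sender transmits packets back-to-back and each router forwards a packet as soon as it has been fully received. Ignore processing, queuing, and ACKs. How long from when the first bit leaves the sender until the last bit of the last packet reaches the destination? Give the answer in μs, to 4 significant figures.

Per-hop transmission t_tx = L/R = 55000/4.1e+09 = 13.4146 μs.
Per-hop propagation t_prop = 5500000/200000000 = 27500 μs.
Pipeline fill: first packet needs 4·t_tx to clear all hops; remaining 163 packets each add one t_tx.
Total = (4+164-1)·t_tx + 4·t_prop = 167·13.4146 + 4·27500 = 112200 μs.

112200 μs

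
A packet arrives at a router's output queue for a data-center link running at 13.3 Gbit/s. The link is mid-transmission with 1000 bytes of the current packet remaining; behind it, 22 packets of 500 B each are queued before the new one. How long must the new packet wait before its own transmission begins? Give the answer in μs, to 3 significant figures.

7.22 μs

Each queued packet: L/R = 4000/13300000000 = 0.300752 μs.
22 queued → 6.61654 μs.
Plus remaining 8000 bits of current packet: 0.601504 μs.
Queuing delay = 7.22 μs.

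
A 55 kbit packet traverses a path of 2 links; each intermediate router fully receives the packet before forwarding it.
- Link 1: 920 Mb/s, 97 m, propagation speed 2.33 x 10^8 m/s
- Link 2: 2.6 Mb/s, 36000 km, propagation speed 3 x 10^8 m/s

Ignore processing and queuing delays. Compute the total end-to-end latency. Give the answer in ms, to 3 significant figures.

141 ms

L = 55000 bits.
Transmission delays (L/R per hop): 0.0597826, 21.1538 ms; sum = 21.2136 ms.
Propagation delays (d/s per hop): 0.000416309, 120 ms; sum = 120 ms.
End-to-end = 141 ms.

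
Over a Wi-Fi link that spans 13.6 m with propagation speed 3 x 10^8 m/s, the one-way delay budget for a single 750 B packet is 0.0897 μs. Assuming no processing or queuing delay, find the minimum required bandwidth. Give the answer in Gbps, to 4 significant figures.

135.2 Gbps

L = 6000 bits.
Propagation delay = 13.6 / 300000000 = 0.0453333 μs.
Transmission budget = 0.0897 − 0.0453333 = 0.0443667 μs.
R ≥ L / t_tx = 6000 bits / 4.43667e-08 s = 135.2 Gbps.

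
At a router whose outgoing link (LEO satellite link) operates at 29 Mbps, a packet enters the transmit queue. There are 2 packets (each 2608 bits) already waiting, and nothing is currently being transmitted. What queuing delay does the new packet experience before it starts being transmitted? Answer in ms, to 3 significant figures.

0.180 ms

Each queued packet: L/R = 2608/29000000 = 0.089931 ms.
2 queued → 0.179862 ms.
Queuing delay = 0.180 ms.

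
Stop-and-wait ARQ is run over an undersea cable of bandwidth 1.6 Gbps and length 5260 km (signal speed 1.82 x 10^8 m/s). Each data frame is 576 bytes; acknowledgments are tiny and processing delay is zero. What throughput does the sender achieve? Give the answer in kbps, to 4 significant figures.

t_tx = L/R = 4608/1600000000 = 2.88e-06 s.
t_prop = 5260000/182000000 = 0.0289011 s; RTT = 0.0578022 s.
Cycle = t_tx + RTT = 0.0578051 s.
Throughput = L / cycle = 4608 / 0.0578051 = 79.72 kbps.

79.72 kbps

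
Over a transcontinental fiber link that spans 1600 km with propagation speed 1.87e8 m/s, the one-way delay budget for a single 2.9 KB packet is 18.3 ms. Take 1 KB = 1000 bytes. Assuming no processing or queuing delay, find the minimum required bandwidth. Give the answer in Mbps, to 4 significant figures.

2.381 Mbps

L = 23200 bits.
Propagation delay = 1600000 / 187000000 = 8.55615 ms.
Transmission budget = 18.3 − 8.55615 = 9.74385 ms.
R ≥ L / t_tx = 23200 bits / 0.00974385 s = 2.381 Mbps.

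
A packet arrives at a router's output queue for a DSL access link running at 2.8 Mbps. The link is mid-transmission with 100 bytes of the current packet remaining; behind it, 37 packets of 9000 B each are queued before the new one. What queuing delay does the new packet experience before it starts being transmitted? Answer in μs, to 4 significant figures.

Each queued packet: L/R = 72000/2800000 = 25714.3 μs.
37 queued → 951429 μs.
Plus remaining 800 bits of current packet: 285.714 μs.
Queuing delay = 951700 μs.

951700 μs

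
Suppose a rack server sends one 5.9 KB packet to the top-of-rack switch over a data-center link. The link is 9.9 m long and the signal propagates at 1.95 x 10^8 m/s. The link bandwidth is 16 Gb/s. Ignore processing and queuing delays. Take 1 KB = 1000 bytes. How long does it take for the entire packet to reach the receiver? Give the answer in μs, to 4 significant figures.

3.001 μs

L = 47200 bits.
Transmission delay = L/R = 47200 / 16000000000 = 2.95 μs.
Propagation delay = d/s = 9.9 m / 195000000 m/s = 0.0507692 μs.
Total = 3.001 μs.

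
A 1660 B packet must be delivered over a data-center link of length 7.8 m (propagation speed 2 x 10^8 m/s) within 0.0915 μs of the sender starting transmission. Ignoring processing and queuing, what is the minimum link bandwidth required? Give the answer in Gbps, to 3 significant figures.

L = 13280 bits.
Propagation delay = 7.8 / 200000000 = 0.039 μs.
Transmission budget = 0.0915 − 0.039 = 0.0525 μs.
R ≥ L / t_tx = 13280 bits / 5.25e-08 s = 253 Gbps.

253 Gbps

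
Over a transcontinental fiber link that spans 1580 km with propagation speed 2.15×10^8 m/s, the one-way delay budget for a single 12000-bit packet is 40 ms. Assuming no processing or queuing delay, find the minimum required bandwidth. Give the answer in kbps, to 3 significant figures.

Propagation delay = 1580000 / 215000000 = 7.34884 ms.
Transmission budget = 40 − 7.34884 = 32.6512 ms.
R ≥ L / t_tx = 12000 bits / 0.0326512 s = 368 kbps.

368 kbps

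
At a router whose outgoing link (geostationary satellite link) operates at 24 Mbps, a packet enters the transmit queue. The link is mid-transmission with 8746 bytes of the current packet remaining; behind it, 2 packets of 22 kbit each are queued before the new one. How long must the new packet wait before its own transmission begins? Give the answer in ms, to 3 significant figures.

Each queued packet: L/R = 22000/24000000 = 0.916667 ms.
2 queued → 1.83333 ms.
Plus remaining 69968 bits of current packet: 2.91533 ms.
Queuing delay = 4.75 ms.

4.75 ms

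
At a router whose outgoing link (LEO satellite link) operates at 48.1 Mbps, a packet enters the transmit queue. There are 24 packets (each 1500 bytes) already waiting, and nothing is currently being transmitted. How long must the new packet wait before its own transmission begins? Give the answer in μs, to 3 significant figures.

Each queued packet: L/R = 12000/48100000 = 249.48 μs.
24 queued → 5987.53 μs.
Queuing delay = 5990 μs.

5990 μs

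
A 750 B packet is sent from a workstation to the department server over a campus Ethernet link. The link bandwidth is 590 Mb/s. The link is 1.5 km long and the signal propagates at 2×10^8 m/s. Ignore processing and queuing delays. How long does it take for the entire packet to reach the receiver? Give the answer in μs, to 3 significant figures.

L = 750 × 8 = 6000 bits.
Transmission delay = L/R = 6000 / 590000000 = 10.1695 μs.
Propagation delay = d/s = 1500 m / 200000000 m/s = 7.5 μs.
Total = 17.7 μs.

17.7 μs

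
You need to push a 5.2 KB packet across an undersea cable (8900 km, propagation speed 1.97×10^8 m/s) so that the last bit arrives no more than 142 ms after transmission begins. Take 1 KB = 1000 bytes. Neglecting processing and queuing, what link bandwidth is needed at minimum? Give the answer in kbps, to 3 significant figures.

430 kbps

L = 41600 bits.
Propagation delay = 8900000 / 197000000 = 45.1777 ms.
Transmission budget = 142 − 45.1777 = 96.8223 ms.
R ≥ L / t_tx = 41600 bits / 0.0968223 s = 430 kbps.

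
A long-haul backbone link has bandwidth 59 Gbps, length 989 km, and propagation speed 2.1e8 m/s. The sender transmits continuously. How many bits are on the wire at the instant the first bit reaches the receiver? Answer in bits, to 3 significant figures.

278000000 bits

Propagation delay = 989000 / 210000000 = 0.00470952 s.
BDP = R × t_prop = 59000000000 × 0.00470952 = 277862000 bits.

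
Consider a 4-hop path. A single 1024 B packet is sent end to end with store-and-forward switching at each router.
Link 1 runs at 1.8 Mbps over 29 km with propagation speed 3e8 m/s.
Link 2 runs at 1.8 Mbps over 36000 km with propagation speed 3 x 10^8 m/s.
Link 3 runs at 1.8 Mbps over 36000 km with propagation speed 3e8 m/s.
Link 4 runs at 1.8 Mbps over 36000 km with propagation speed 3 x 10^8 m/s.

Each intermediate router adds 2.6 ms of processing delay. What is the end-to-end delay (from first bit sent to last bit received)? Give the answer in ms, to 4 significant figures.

L = 1024 × 8 = 8192 bits.
Transmission delay per hop = L/R = 8192/1800000 = 4.55111 ms; 4 hops → 18.2044 ms.
Propagation delays (d/s per hop): 0.0966667, 120, 120, 120 ms; sum = 360.097 ms.
Processing at 3 router(s): 3 × 2.6 ms = 7.8 ms.
End-to-end = 386.1 ms.

386.1 ms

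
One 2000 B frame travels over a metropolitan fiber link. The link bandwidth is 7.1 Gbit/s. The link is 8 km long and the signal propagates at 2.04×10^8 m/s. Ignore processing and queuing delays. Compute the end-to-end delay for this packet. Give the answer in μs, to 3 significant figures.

L = 2000 × 8 = 16000 bits.
Transmission delay = L/R = 16000 / 7100000000 = 2.25352 μs.
Propagation delay = d/s = 8000 m / 204000000 m/s = 39.2157 μs.
Total = 41.5 μs.

41.5 μs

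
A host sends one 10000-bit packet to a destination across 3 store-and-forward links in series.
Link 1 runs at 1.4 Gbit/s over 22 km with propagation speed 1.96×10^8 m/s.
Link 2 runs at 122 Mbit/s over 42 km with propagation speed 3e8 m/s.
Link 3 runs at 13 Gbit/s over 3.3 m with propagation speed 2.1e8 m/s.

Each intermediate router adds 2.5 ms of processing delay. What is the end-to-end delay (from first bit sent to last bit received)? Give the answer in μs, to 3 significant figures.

Transmission delays (L/R per hop): 7.14286, 81.9672, 0.769231 μs; sum = 89.8793 μs.
Propagation delays (d/s per hop): 112.245, 140, 0.0157143 μs; sum = 252.261 μs.
Processing at 2 router(s): 2 × 2.5 ms = 5000 μs.
End-to-end = 5340 μs.

5340 μs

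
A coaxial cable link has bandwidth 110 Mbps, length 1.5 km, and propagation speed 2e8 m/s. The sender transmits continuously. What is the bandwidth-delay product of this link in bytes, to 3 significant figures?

Propagation delay = 1500 / 200000000 = 7.5e-06 s.
BDP = R × t_prop = 110000000 × 7.5e-06 = 825 bits.
In bytes: 825/8 = 103 bytes.

103 bytes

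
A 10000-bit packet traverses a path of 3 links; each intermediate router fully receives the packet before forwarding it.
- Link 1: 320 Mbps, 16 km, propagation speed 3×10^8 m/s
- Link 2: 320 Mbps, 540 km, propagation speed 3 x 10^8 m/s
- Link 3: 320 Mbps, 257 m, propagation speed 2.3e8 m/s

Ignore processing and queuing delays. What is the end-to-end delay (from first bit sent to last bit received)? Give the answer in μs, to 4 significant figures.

Transmission delay per hop = L/R = 10000/320000000 = 31.25 μs; 3 hops → 93.75 μs.
Propagation delays (d/s per hop): 53.3333, 1800, 1.11739 μs; sum = 1854.45 μs.
End-to-end = 1948 μs.

1948 μs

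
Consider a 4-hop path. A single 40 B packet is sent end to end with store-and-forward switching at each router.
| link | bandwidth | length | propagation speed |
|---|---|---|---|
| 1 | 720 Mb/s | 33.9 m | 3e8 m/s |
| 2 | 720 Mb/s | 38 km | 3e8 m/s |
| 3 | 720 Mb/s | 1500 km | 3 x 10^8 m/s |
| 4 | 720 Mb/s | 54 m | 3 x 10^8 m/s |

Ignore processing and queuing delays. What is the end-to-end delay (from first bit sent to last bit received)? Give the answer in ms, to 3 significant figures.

5.13 ms

L = 40 × 8 = 320 bits.
Transmission delay per hop = L/R = 320/720000000 = 0.000444444 ms; 4 hops → 0.00177778 ms.
Propagation delays (d/s per hop): 0.000113, 0.126667, 5, 0.00018 ms; sum = 5.12696 ms.
End-to-end = 5.13 ms.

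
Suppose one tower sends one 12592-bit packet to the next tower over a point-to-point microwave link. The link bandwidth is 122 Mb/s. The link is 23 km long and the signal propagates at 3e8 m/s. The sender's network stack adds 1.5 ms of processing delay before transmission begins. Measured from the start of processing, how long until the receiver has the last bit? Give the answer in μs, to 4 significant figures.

1680 μs

Transmission delay = L/R = 12592 / 122000000 = 103.213 μs.
Propagation delay = d/s = 23000 m / 300000000 m/s = 76.6667 μs.
Plus processing delay 1.5 ms = 1500 μs.
Total = 1680 μs.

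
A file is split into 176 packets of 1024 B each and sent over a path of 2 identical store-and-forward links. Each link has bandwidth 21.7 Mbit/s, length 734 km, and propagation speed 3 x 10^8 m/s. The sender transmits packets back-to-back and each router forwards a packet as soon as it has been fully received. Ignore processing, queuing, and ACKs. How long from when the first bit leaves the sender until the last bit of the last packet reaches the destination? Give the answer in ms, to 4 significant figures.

71.71 ms

Per-hop transmission t_tx = L/R = 8192/21700000 = 0.377512 ms.
Per-hop propagation t_prop = 734000/300000000 = 2.44667 ms.
Pipeline fill: first packet needs 2·t_tx to clear all hops; remaining 175 packets each add one t_tx.
Total = (2+176-1)·t_tx + 2·t_prop = 177·0.377512 + 2·2.44667 = 71.71 ms.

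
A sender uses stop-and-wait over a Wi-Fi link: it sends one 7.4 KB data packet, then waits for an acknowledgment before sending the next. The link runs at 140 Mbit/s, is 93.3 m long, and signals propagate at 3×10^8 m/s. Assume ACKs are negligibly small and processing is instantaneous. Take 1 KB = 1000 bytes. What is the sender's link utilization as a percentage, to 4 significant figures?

t_tx = L/R = 59200/140000000 = 0.000422857 s.
t_prop = 93.3/300000000 = 3.11e-07 s; RTT = 6.22e-07 s.
Cycle = t_tx + RTT = 0.000423479 s.
Utilization = t_tx / cycle = 0.000422857/0.000423479 = 99.85 %.

99.85 %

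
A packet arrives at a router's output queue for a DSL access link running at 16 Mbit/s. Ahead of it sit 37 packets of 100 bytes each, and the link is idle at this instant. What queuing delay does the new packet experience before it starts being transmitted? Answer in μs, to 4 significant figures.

1850 μs

Each queued packet: L/R = 800/16000000 = 50 μs.
37 queued → 1850 μs.
Queuing delay = 1850 μs.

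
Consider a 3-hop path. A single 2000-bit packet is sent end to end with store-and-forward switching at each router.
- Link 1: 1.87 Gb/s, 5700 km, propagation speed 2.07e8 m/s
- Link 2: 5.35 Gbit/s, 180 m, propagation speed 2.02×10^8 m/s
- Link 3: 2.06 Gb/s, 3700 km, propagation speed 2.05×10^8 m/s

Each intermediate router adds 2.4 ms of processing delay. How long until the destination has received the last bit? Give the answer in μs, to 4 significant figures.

50390 μs

Transmission delays (L/R per hop): 1.06952, 0.373832, 0.970874 μs; sum = 2.41422 μs.
Propagation delays (d/s per hop): 27536.2, 0.891089, 18048.8 μs; sum = 45585.9 μs.
Processing at 2 router(s): 2 × 2.4 ms = 4800 μs.
End-to-end = 50390 μs.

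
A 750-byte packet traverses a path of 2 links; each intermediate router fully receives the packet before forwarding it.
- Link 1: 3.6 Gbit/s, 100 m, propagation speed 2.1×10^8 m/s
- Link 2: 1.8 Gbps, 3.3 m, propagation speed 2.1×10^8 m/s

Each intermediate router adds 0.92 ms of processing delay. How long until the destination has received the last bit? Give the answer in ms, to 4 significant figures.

0.9255 ms

L = 750 × 8 = 6000 bits.
Transmission delays (L/R per hop): 0.00166667, 0.00333333 ms; sum = 0.005 ms.
Propagation delays (d/s per hop): 0.00047619, 1.57143e-05 ms; sum = 0.000491905 ms.
Processing at 1 router(s): 1 × 0.92 ms = 0.92 ms.
End-to-end = 0.9255 ms.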